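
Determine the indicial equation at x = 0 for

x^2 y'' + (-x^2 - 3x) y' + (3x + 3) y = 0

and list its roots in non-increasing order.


Divide by x^2 to reach normal form y'' + P_1(x) y' + P_2(x) y = 0 with P_1(x) = -1 - 3/x and P_2(x) = 3/x + 3/x^2.
x = 0 is a singular point because the y'-coefficient -1 - 3/x has a pole at x = 0 and the y-coefficient 3/x + 3/x^2 has a pole at x = 0.
It is a regular singular point because x P_1(x) = p(x) = -x - 3 and x^2 P_2(x) = q(x) = 3x + 3 are polynomials, hence analytic at x = 0.
p(0) = -3,  q(0) = 3.
Indicial equation: r(r-1) + p(0) r + q(0) = 0, i.e. r^2 + (p(0) - 1) r + q(0) = 0, i.e. r^2 - 4 r + 3 = 0.
Discriminant: (-4)^2 - 4(3) = 4, so r = (4 ± 2)/2.
Solving: r_1 = 3, r_2 = 1.

indicial: r^2 - 4 r + 3 = 0; roots r_1 = 3, r_2 = 1


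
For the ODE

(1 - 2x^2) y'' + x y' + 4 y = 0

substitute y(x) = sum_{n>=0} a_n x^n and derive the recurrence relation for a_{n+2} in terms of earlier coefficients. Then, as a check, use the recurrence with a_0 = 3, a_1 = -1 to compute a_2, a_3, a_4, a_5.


Substitute y = sum_n a_n x^n.
(1 - 2 x^2) y'' contributes (n+2)(n+1) a_{n+2} - 2 n(n-1) a_n at x^n.
x y'(x) contributes n a_n at x^n.
4 y(x) contributes 4 a_n at x^n.
Matching x^n: (n+2)(n+1) a_{n+2} + (-2 n(n-1) + n + 4) a_n = 0.
Thus a_{n+2} = (2 n(n-1) - n - 4) / ((n+1)(n+2)) * a_n.

Check with a_0 = 3, a_1 = -1 (apply the recurrence for n = 0, 1, 2, 3): a_0 = 3, a_1 = -1, a_2 = -6, a_3 = 5/6, a_4 = 1, a_5 = 5/24.

a_(n+2) = (2 n(n-1) - n - 4) / ((n+1)(n+2)) * a_n; check: a_0 = 3, a_1 = -1, a_2 = -6, a_3 = 5/6, a_4 = 1, a_5 = 5/24


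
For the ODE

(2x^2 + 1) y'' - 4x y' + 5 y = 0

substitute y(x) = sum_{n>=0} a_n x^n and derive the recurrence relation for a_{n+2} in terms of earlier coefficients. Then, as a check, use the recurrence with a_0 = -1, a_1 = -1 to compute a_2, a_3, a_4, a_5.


Substitute y = sum_n a_n x^n.
(1 + 2 x^2) y'' contributes (n+2)(n+1) a_{n+2} + 2 n(n-1) a_n at x^n.
-4 x y'(x) contributes -4 n a_n at x^n.
5 y(x) contributes 5 a_n at x^n.
Matching x^n: (n+2)(n+1) a_{n+2} + (2 n(n-1) - 4 n + 5) a_n = 0.
Thus a_{n+2} = (-2 n(n-1) + 4 n - 5) / ((n+1)(n+2)) * a_n.

Check with a_0 = -1, a_1 = -1 (apply the recurrence for n = 0, 1, 2, 3): a_0 = -1, a_1 = -1, a_2 = 5/2, a_3 = 1/6, a_4 = -5/24, a_5 = -1/24.

a_(n+2) = (-2 n(n-1) + 4 n - 5) / ((n+1)(n+2)) * a_n; check: a_0 = -1, a_1 = -1, a_2 = 5/2, a_3 = 1/6, a_4 = -5/24, a_5 = -1/24


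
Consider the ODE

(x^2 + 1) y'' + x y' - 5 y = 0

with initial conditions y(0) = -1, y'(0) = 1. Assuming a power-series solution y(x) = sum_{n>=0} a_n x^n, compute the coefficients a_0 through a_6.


Ansatz: y(x) = sum_{n>=0} a_n x^n, so y'(x) = sum_{n>=1} n a_n x^(n-1) and y''(x) = sum_{n>=2} n(n-1) a_n x^(n-2).
Substitute into P(x) y'' + Q(x) y' + R(x) y = 0 with P(x) = x^2 + 1, Q(x) = x, R(x) = -5, and match powers of x.
Initial conditions: a_0 = -1, a_1 = 1.
Setting the coefficient of each power of x to zero and solving order by order (substituting the coefficients already found):
  x^0: 2 a_2 - 5 a_0 = 0  ->  2 a_2 = 5 a_0 = -5  ->  a_2 = -5/2
  x^1: 6 a_3 - 4 a_1 = 0  ->  6 a_3 = 4 a_1 = 4  ->  a_3 = 2/3
  x^2: 12 a_4 - a_2 = 0  ->  12 a_4 = a_2 = -5/2  ->  a_4 = -5/24
  x^3: 20 a_5 + 4 a_3 = 0  ->  20 a_5 = -4 a_3 = -8/3  ->  a_5 = -2/15
  x^4: 30 a_6 + 11 a_4 = 0  ->  30 a_6 = -11 a_4 = 55/24  ->  a_6 = 11/144
Truncated series: y(x) = -1 + x - (5/2) x^2 + (2/3) x^3 - (5/24) x^4 - (2/15) x^5 + (11/144) x^6 + O(x^7).

a_0 = -1; a_1 = 1; a_2 = -5/2; a_3 = 2/3; a_4 = -5/24; a_5 = -2/15; a_6 = 11/144


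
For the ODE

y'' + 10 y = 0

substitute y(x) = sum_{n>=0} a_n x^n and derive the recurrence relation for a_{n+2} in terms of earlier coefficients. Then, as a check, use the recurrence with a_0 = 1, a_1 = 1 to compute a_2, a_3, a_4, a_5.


Substitute y = sum_n a_n x^n into y'' + (const) y = 0.
y''(x) = sum_{n>=0} (n+2)(n+1) a_{n+2} x^n.
The ODE becomes sum_n [(n+2)(n+1) a_{n+2} + 10 a_n] x^n = 0.
Setting each coefficient to zero gives the recurrence:
  (n+2)(n+1) a_{n+2} + 10 a_n = 0,
  a_{n+2} = -10 / ((n+1)(n+2)) a_n.

Check with a_0 = 1, a_1 = 1 (apply the recurrence for n = 0, 1, 2, 3): a_0 = 1, a_1 = 1, a_2 = -5, a_3 = -5/3, a_4 = 25/6, a_5 = 5/6.

a_{n+2} = -10/((n+1)(n+2)) * a_n; check: a_0 = 1, a_1 = 1, a_2 = -5, a_3 = -5/3, a_4 = 25/6, a_5 = 5/6


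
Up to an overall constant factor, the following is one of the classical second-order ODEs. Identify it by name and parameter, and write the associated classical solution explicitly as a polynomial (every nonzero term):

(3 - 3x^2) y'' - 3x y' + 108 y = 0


All three coefficients share the factor 3; dividing through by 3 gives  (1 - x^2) y'' - x y' + 36 y = 0.
This matches the Chebyshev equation (1 - x^2) y'' - x y' + n^2 y = 0 (note the -x y' term, not -2x y') with n^2 = 36, so n = 6; the polynomial solution is T_6(x).
With y = sum_k a_k x^k, matching x^k gives (k+2)(k+1) a_{k+2} = (k^2 - n^2) a_k = (k - 6)(k + 6) a_k. The right side vanishes at k = 6, so the series with the parity of 6 terminates at degree 6.
Standard normalization: leading coefficient of T_n is 2^(n-1), so a_6 = 2^5 = 32. Work downward with a_k = (k+1)(k+2) a_{k+2} / ((k - 6)(k + 6)):
  a_4 = (5)(6)(32) / ((4 - 6)(4 + 6)) = 960/(-20) = -48
  a_2 = (3)(4)(-48) / ((2 - 6)(2 + 6)) = -576/(-32) = 18
  a_0 = (1)(2)(18) / ((0 - 6)(0 + 6)) = 36/(-36) = -1
Hence T_6(x) = 32 x^6 - 48 x^4 + 18 x^2 - 1.

T_6(x); series = 32 x^6 - 48 x^4 + 18 x^2 - 1


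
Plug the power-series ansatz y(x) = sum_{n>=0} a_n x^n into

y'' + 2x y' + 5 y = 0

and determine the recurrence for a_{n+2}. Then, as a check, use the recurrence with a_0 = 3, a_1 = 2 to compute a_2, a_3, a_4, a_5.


Substitute y = sum_n a_n x^n.
y''(x) has coefficient (n+2)(n+1) a_{n+2} at x^n;
2 x y'(x) has coefficient 2 n a_n at x^n (shift);
5 y(x) has coefficient 5 a_n at x^n.
Matching x^n: (n+2)(n+1) a_{n+2} + (2n + 5) a_n = 0.
Thus a_{n+2} = (-2n - 5) / ((n+1)(n+2)) * a_n.

Check with a_0 = 3, a_1 = 2 (apply the recurrence for n = 0, 1, 2, 3): a_0 = 3, a_1 = 2, a_2 = -15/2, a_3 = -7/3, a_4 = 45/8, a_5 = 77/60.

a_(n+2) = (-2n - 5) / ((n+1)(n+2)) * a_n; check: a_0 = 3, a_1 = 2, a_2 = -15/2, a_3 = -7/3, a_4 = 45/8, a_5 = 77/60


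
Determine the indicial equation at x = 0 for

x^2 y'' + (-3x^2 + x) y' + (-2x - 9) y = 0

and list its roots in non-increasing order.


Divide by x^2 to reach normal form y'' + P_1(x) y' + P_2(x) y = 0 with P_1(x) = -3 + 1/x and P_2(x) = -2/x - 9/x^2.
x = 0 is a singular point because the y'-coefficient -3 + 1/x has a pole at x = 0 and the y-coefficient -2/x - 9/x^2 has a pole at x = 0.
It is a regular singular point because x P_1(x) = p(x) = 1 - 3x and x^2 P_2(x) = q(x) = -2x - 9 are polynomials, hence analytic at x = 0.
p(0) = 1,  q(0) = -9.
Indicial equation: r(r-1) + p(0) r + q(0) = 0, i.e. r^2 + (p(0) - 1) r + q(0) = 0, i.e. r^2 - 9 = 0.
Discriminant: (0)^2 - 4(-9) = 36, so r = (0 ± 6)/2.
Solving: r_1 = 3, r_2 = -3.

indicial: r^2 - 9 = 0; roots r_1 = 3, r_2 = -3


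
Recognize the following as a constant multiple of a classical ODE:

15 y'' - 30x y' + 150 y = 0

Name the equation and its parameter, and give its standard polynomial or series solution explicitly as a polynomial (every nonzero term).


All three coefficients share the factor 15; dividing through by 15 gives  y'' - 2x y' + 10 y = 0.
This matches the Hermite equation y'' - 2x y' + 2n y = 0 with 2n = 10, so n = 5; the polynomial solution is H_5(x).
With y = sum_k a_k x^k, matching x^k gives (k+2)(k+1) a_{k+2} = 2(k - n) a_k = 2(k - 5) a_k. The right side vanishes at k = 5, so the series with the parity of 5 terminates at degree 5.
Standard normalization: leading coefficient of H_n is 2^n, so a_5 = 2^5 = 32. Work downward with a_k = (k+1)(k+2) a_{k+2} / (2(k - n)):
  a_3 = (4)(5)(32) / (2(3 - 5)) = 640/(-4) = -160
  a_1 = (2)(3)(-160) / (2(1 - 5)) = -960/(-8) = 120
Hence H_5(x) = 32 x^5 - 160 x^3 + 120 x.

H_5(x); series = 32 x^5 - 160 x^3 + 120 x


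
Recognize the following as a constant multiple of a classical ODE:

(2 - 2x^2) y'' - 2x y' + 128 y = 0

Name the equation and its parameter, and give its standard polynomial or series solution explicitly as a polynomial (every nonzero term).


All three coefficients share the factor 2; dividing through by 2 gives  (1 - x^2) y'' - x y' + 64 y = 0.
This matches the Chebyshev equation (1 - x^2) y'' - x y' + n^2 y = 0 (note the -x y' term, not -2x y') with n^2 = 64, so n = 8; the polynomial solution is T_8(x).
With y = sum_k a_k x^k, matching x^k gives (k+2)(k+1) a_{k+2} = (k^2 - n^2) a_k = (k - 8)(k + 8) a_k. The right side vanishes at k = 8, so the series with the parity of 8 terminates at degree 8.
Standard normalization: leading coefficient of T_n is 2^(n-1), so a_8 = 2^7 = 128. Work downward with a_k = (k+1)(k+2) a_{k+2} / ((k - 8)(k + 8)):
  a_6 = (7)(8)(128) / ((6 - 8)(6 + 8)) = 7168/(-28) = -256
  a_4 = (5)(6)(-256) / ((4 - 8)(4 + 8)) = -7680/(-48) = 160
  a_2 = (3)(4)(160) / ((2 - 8)(2 + 8)) = 1920/(-60) = -32
  a_0 = (1)(2)(-32) / ((0 - 8)(0 + 8)) = -64/(-64) = 1
Hence T_8(x) = 128 x^8 - 256 x^6 + 160 x^4 - 32 x^2 + 1.

T_8(x); series = 128 x^8 - 256 x^6 + 160 x^4 - 32 x^2 + 1


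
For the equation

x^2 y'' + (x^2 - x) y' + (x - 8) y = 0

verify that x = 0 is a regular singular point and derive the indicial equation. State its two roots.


Divide by x^2 to reach normal form y'' + P_1(x) y' + P_2(x) y = 0 with P_1(x) = 1 - 1/x and P_2(x) = 1/x - 8/x^2.
x = 0 is a singular point because the y'-coefficient 1 - 1/x has a pole at x = 0 and the y-coefficient 1/x - 8/x^2 has a pole at x = 0.
It is a regular singular point because x P_1(x) = p(x) = x - 1 and x^2 P_2(x) = q(x) = x - 8 are polynomials, hence analytic at x = 0.
p(0) = -1,  q(0) = -8.
Indicial equation: r(r-1) + p(0) r + q(0) = 0, i.e. r^2 + (p(0) - 1) r + q(0) = 0, i.e. r^2 - 2 r - 8 = 0.
Discriminant: (-2)^2 - 4(-8) = 36, so r = (2 ± 6)/2.
Solving: r_1 = 4, r_2 = -2.

indicial: r^2 - 2 r - 8 = 0; roots r_1 = 4, r_2 = -2


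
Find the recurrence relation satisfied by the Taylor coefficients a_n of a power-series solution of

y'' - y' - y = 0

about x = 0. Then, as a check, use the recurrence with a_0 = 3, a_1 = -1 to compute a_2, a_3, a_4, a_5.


Substitute y = sum_n a_n x^n.
y''(x) has coefficient (n+2)(n+1) a_{n+2} at x^n;
-y'(x) has coefficient -(n+1) a_{n+1} at x^n;
-y(x) has coefficient -1 a_n at x^n.
Matching x^n: (n+2)(n+1) a_{n+2} - (n+1) a_{n+1} - 1 a_n = 0.
Thus a_{n+2} = [(n+1) a_{n+1} + 1 a_n] / ((n+1)(n+2)).

Check with a_0 = 3, a_1 = -1 (apply the recurrence for n = 0, 1, 2, 3): a_0 = 3, a_1 = -1, a_2 = 1, a_3 = 1/6, a_4 = 1/8, a_5 = 1/30.

a_(n+2) = [(n+1) a_(n+1) + 1 a_n] / ((n+1)(n+2)); check: a_0 = 3, a_1 = -1, a_2 = 1, a_3 = 1/6, a_4 = 1/8, a_5 = 1/30


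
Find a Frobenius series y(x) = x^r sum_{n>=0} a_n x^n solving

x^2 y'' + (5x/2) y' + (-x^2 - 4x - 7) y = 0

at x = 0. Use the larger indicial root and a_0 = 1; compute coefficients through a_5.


Write in Frobenius form y'' + (p(x)/x) y' + (q(x)/x^2) y = 0:
  p(x) = 5/2,  q(x) = -x^2 - 4x - 7.
Indicial equation: r(r-1) + (5/2) r + (-7) = 0 -> roots r_1 = 2, r_2 = -7/2.
Take r = r_1 = 2. Let y(x) = x^r sum_{n>=0} a_n x^n with a_0 = 1.
Substitute y = x^r sum a_n x^n and match x^{r+n}. The recurrence is
  D(n) a_n - 4 a_{n-1} - 1 a_{n-2} = 0,  where D(n) = (r+n)(r+n-1) + (5/2)(r+n) + (-7).
  a_n = [4 a_{n-1} + 1 a_{n-2}] / D(n).
Since the indicial polynomial factors as (r - r_1)(r - r_2), D(n) = (r_1 + n - r_1)(r_1 + n - r_2) = n(n + 11/2).
Evaluating step by step (a_0 = 1):
  n = 1: D(1) = 1(1 + 11/2) = 13/2; numerator = 4(1) = 4; a_1 = (4)/(13/2) = 8/13
  n = 2: D(2) = 2(2 + 11/2) = 15; numerator = 4(8/13) + 1(1) = 45/13; a_2 = (45/13)/(15) = 3/13
  n = 3: D(3) = 3(3 + 11/2) = 51/2; numerator = 4(3/13) + 1(8/13) = 20/13; a_3 = (20/13)/(51/2) = 40/663
  n = 4: D(4) = 4(4 + 11/2) = 38; numerator = 4(40/663) + 1(3/13) = 313/663; a_4 = (313/663)/(38) = 313/25194
  n = 5: D(5) = 5(5 + 11/2) = 105/2; numerator = 4(313/25194) + 1(40/663) = 462/4199; a_5 = (462/4199)/(105/2) = 44/20995

r = 2; a_0 = 1; a_1 = 8/13; a_2 = 3/13; a_3 = 40/663; a_4 = 313/25194; a_5 = 44/20995


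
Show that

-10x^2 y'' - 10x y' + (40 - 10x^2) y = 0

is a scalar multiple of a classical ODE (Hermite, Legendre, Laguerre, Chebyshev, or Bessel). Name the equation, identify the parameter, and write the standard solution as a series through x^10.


All three coefficients share the factor -10; dividing through by -10 gives  x^2 y'' + x y' + (x^2 - 4) y = 0.
This matches the Bessel equation x^2 y'' + x y' + (x^2 - nu^2) y = 0 with nu^2 = 4, so nu = 2; the solution bounded at x = 0 is J_2(x).
Frobenius at x = 0: indicial roots ±nu; for r = nu the recurrence k(k + 2nu) c_k = -c_{k-2} gives the standard series J_nu(x) = sum_{k>=0} (-1)^k / (k! (k+nu)!) (x/2)^(2k+nu). Evaluate the first 5 terms:
  k = 0: (-1)^0 / (0! * 2! * 2^2) x^2 = 1/(1*2*4) x^2 = (1/8) x^2
  k = 1: (-1)^1 / (1! * 3! * 2^4) x^4 = -1/(1*6*16) x^4 = (-1/96) x^4
  k = 2: (-1)^2 / (2! * 4! * 2^6) x^6 = 1/(2*24*64) x^6 = (1/3072) x^6
  k = 3: (-1)^3 / (3! * 5! * 2^8) x^8 = -1/(6*120*256) x^8 = (-1/184320) x^8
  k = 4: (-1)^4 / (4! * 6! * 2^10) x^10 = 1/(24*720*1024) x^10 = (1/17694720) x^10
Hence J_2(x) = x^10/17694720 - x^8/184320 + x^6/3072 - x^4/96 + x^2/8 + ....

J_2(x); series = x^10/17694720 - x^8/184320 + x^6/3072 - x^4/96 + x^2/8


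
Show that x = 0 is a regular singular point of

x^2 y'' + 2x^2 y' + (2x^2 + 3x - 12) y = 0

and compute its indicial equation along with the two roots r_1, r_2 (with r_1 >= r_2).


Divide by x^2 to reach normal form y'' + P_1(x) y' + P_2(x) y = 0 with P_1(x) = 2 and P_2(x) = 2 + 3/x - 12/x^2.
x = 0 is a singular point because the y-coefficient 2 + 3/x - 12/x^2 has a pole at x = 0.
It is a regular singular point because x P_1(x) = p(x) = 2x and x^2 P_2(x) = q(x) = 2x^2 + 3x - 12 are polynomials, hence analytic at x = 0.
p(0) = 0,  q(0) = -12.
Indicial equation: r(r-1) + p(0) r + q(0) = 0, i.e. r^2 + (p(0) - 1) r + q(0) = 0, i.e. r^2 - 1 r - 12 = 0.
Discriminant: (-1)^2 - 4(-12) = 49, so r = (1 ± 7)/2.
Solving: r_1 = 4, r_2 = -3.

indicial: r^2 - 1 r - 12 = 0; roots r_1 = 4, r_2 = -3


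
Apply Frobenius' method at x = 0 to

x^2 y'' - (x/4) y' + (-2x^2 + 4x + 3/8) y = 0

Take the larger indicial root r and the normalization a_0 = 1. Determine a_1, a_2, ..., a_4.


Write in Frobenius form y'' + (p(x)/x) y' + (q(x)/x^2) y = 0:
  p(x) = -1/4,  q(x) = -2x^2 + 4x + 3/8.
Indicial equation: r(r-1) + (-1/4) r + (3/8) = 0 -> roots r_1 = 3/4, r_2 = 1/2.
Take r = r_1 = 3/4. Let y(x) = x^r sum_{n>=0} a_n x^n with a_0 = 1.
Substitute y = x^r sum a_n x^n and match x^{r+n}. The recurrence is
  D(n) a_n + 4 a_{n-1} - 2 a_{n-2} = 0,  where D(n) = (r+n)(r+n-1) + (-1/4)(r+n) + (3/8).
  a_n = [-4 a_{n-1} + 2 a_{n-2}] / D(n).
Since the indicial polynomial factors as (r - r_1)(r - r_2), D(n) = (r_1 + n - r_1)(r_1 + n - r_2) = n(n + 1/4).
Evaluating step by step (a_0 = 1):
  n = 1: D(1) = 1(1 + 1/4) = 5/4; numerator = -4(1) = -4; a_1 = (-4)/(5/4) = -16/5
  n = 2: D(2) = 2(2 + 1/4) = 9/2; numerator = -4(-16/5) + 2(1) = 74/5; a_2 = (74/5)/(9/2) = 148/45
  n = 3: D(3) = 3(3 + 1/4) = 39/4; numerator = -4(148/45) + 2(-16/5) = -176/9; a_3 = (-176/9)/(39/4) = -704/351
  n = 4: D(4) = 4(4 + 1/4) = 17; numerator = -4(-704/351) + 2(148/45) = 25624/1755; a_4 = (25624/1755)/(17) = 25624/29835

r = 3/4; a_0 = 1; a_1 = -16/5; a_2 = 148/45; a_3 = -704/351; a_4 = 25624/29835


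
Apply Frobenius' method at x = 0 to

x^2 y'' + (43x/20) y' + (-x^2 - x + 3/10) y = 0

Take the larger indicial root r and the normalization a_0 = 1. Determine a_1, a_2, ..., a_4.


Write in Frobenius form y'' + (p(x)/x) y' + (q(x)/x^2) y = 0:
  p(x) = 43/20,  q(x) = -x^2 - x + 3/10.
Indicial equation: r(r-1) + (43/20) r + (3/10) = 0 -> roots r_1 = -2/5, r_2 = -3/4.
Take r = r_1 = -2/5. Let y(x) = x^r sum_{n>=0} a_n x^n with a_0 = 1.
Substitute y = x^r sum a_n x^n and match x^{r+n}. The recurrence is
  D(n) a_n - 1 a_{n-1} - 1 a_{n-2} = 0,  where D(n) = (r+n)(r+n-1) + (43/20)(r+n) + (3/10).
  a_n = [1 a_{n-1} + 1 a_{n-2}] / D(n).
Since the indicial polynomial factors as (r - r_1)(r - r_2), D(n) = (r_1 + n - r_1)(r_1 + n - r_2) = n(n + 7/20).
Evaluating step by step (a_0 = 1):
  n = 1: D(1) = 1(1 + 7/20) = 27/20; numerator = 1(1) = 1; a_1 = (1)/(27/20) = 20/27
  n = 2: D(2) = 2(2 + 7/20) = 47/10; numerator = 1(20/27) + 1(1) = 47/27; a_2 = (47/27)/(47/10) = 10/27
  n = 3: D(3) = 3(3 + 7/20) = 201/20; numerator = 1(10/27) + 1(20/27) = 10/9; a_3 = (10/9)/(201/20) = 200/1809
  n = 4: D(4) = 4(4 + 7/20) = 87/5; numerator = 1(200/1809) + 1(10/27) = 290/603; a_4 = (290/603)/(87/5) = 50/1809

r = -2/5; a_0 = 1; a_1 = 20/27; a_2 = 10/27; a_3 = 200/1809; a_4 = 50/1809


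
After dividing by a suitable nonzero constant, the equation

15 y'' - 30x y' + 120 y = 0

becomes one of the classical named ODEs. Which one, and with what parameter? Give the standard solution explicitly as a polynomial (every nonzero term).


All three coefficients share the factor 15; dividing through by 15 gives  y'' - 2x y' + 8 y = 0.
This matches the Hermite equation y'' - 2x y' + 2n y = 0 with 2n = 8, so n = 4; the polynomial solution is H_4(x).
With y = sum_k a_k x^k, matching x^k gives (k+2)(k+1) a_{k+2} = 2(k - n) a_k = 2(k - 4) a_k. The right side vanishes at k = 4, so the series with the parity of 4 terminates at degree 4.
Standard normalization: leading coefficient of H_n is 2^n, so a_4 = 2^4 = 16. Work downward with a_k = (k+1)(k+2) a_{k+2} / (2(k - n)):
  a_2 = (3)(4)(16) / (2(2 - 4)) = 192/(-4) = -48
  a_0 = (1)(2)(-48) / (2(0 - 4)) = -96/(-8) = 12
Hence H_4(x) = 16 x^4 - 48 x^2 + 12.

H_4(x); series = 16 x^4 - 48 x^2 + 12


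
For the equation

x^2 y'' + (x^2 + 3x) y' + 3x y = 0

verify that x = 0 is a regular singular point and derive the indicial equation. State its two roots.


Divide by x^2 to reach normal form y'' + P_1(x) y' + P_2(x) y = 0 with P_1(x) = 1 + 3/x and P_2(x) = 3/x.
x = 0 is a singular point because the y'-coefficient 1 + 3/x has a pole at x = 0 and the y-coefficient 3/x has a pole at x = 0.
It is a regular singular point because x P_1(x) = p(x) = x + 3 and x^2 P_2(x) = q(x) = 3x are polynomials, hence analytic at x = 0.
p(0) = 3,  q(0) = 0.
Indicial equation: r(r-1) + p(0) r + q(0) = 0, i.e. r^2 + (p(0) - 1) r + q(0) = 0, i.e. r^2 + 2 r = 0.
Discriminant: (2)^2 - 4(0) = 4, so r = (-2 ± 2)/2.
Solving: r_1 = 0, r_2 = -2.

indicial: r^2 + 2 r = 0; roots r_1 = 0, r_2 = -2


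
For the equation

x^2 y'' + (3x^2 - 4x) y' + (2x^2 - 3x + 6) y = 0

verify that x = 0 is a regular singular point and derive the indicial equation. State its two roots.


Divide by x^2 to reach normal form y'' + P_1(x) y' + P_2(x) y = 0 with P_1(x) = 3 - 4/x and P_2(x) = 2 - 3/x + 6/x^2.
x = 0 is a singular point because the y'-coefficient 3 - 4/x has a pole at x = 0 and the y-coefficient 2 - 3/x + 6/x^2 has a pole at x = 0.
It is a regular singular point because x P_1(x) = p(x) = 3x - 4 and x^2 P_2(x) = q(x) = 2x^2 - 3x + 6 are polynomials, hence analytic at x = 0.
p(0) = -4,  q(0) = 6.
Indicial equation: r(r-1) + p(0) r + q(0) = 0, i.e. r^2 + (p(0) - 1) r + q(0) = 0, i.e. r^2 - 5 r + 6 = 0.
Discriminant: (-5)^2 - 4(6) = 1, so r = (5 ± 1)/2.
Solving: r_1 = 3, r_2 = 2.

indicial: r^2 - 5 r + 6 = 0; roots r_1 = 3, r_2 = 2


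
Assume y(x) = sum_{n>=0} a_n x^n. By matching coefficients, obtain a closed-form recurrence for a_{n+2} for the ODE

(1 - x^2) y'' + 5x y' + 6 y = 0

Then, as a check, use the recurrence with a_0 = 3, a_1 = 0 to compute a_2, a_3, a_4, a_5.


Substitute y = sum_n a_n x^n.
(1 - 1 x^2) y'' contributes (n+2)(n+1) a_{n+2} - n(n-1) a_n at x^n.
5 x y'(x) contributes 5 n a_n at x^n.
6 y(x) contributes 6 a_n at x^n.
Matching x^n: (n+2)(n+1) a_{n+2} + (-n(n-1) + 5 n + 6) a_n = 0.
Thus a_{n+2} = (n(n-1) - 5 n - 6) / ((n+1)(n+2)) * a_n.

Check with a_0 = 3, a_1 = 0 (apply the recurrence for n = 0, 1, 2, 3): a_0 = 3, a_1 = 0, a_2 = -9, a_3 = 0, a_4 = 21/2, a_5 = 0.

a_(n+2) = (n(n-1) - 5 n - 6) / ((n+1)(n+2)) * a_n; check: a_0 = 3, a_1 = 0, a_2 = -9, a_3 = 0, a_4 = 21/2, a_5 = 0


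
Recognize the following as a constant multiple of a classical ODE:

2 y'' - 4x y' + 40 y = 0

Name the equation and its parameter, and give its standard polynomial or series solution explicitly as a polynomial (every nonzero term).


All three coefficients share the factor 2; dividing through by 2 gives  y'' - 2x y' + 20 y = 0.
This matches the Hermite equation y'' - 2x y' + 2n y = 0 with 2n = 20, so n = 10; the polynomial solution is H_10(x).
With y = sum_k a_k x^k, matching x^k gives (k+2)(k+1) a_{k+2} = 2(k - n) a_k = 2(k - 10) a_k. The right side vanishes at k = 10, so the series with the parity of 10 terminates at degree 10.
Standard normalization: leading coefficient of H_n is 2^n, so a_10 = 2^10 = 1024. Work downward with a_k = (k+1)(k+2) a_{k+2} / (2(k - n)):
  a_8 = (9)(10)(1024) / (2(8 - 10)) = 92160/(-4) = -23040
  a_6 = (7)(8)(-23040) / (2(6 - 10)) = -1290240/(-8) = 161280
  a_4 = (5)(6)(161280) / (2(4 - 10)) = 4838400/(-12) = -403200
  a_2 = (3)(4)(-403200) / (2(2 - 10)) = -4838400/(-16) = 302400
  a_0 = (1)(2)(302400) / (2(0 - 10)) = 604800/(-20) = -30240
Hence H_10(x) = 1024 x^10 - 23040 x^8 + 161280 x^6 - 403200 x^4 + 302400 x^2 - 30240.

H_10(x); series = 1024 x^10 - 23040 x^8 + 161280 x^6 - 403200 x^4 + 302400 x^2 - 30240


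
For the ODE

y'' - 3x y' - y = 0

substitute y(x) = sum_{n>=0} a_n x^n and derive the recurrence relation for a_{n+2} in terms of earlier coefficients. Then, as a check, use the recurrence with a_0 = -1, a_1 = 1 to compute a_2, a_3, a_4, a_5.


Substitute y = sum_n a_n x^n.
y''(x) has coefficient (n+2)(n+1) a_{n+2} at x^n;
-3 x y'(x) has coefficient -3 n a_n at x^n (shift);
-y(x) has coefficient -1 a_n at x^n.
Matching x^n: (n+2)(n+1) a_{n+2} + (-3n - 1) a_n = 0.
Thus a_{n+2} = (3n + 1) / ((n+1)(n+2)) * a_n.

Check with a_0 = -1, a_1 = 1 (apply the recurrence for n = 0, 1, 2, 3): a_0 = -1, a_1 = 1, a_2 = -1/2, a_3 = 2/3, a_4 = -7/24, a_5 = 1/3.

a_(n+2) = (3n + 1) / ((n+1)(n+2)) * a_n; check: a_0 = -1, a_1 = 1, a_2 = -1/2, a_3 = 2/3, a_4 = -7/24, a_5 = 1/3


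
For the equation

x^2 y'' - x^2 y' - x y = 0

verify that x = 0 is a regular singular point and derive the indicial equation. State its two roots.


Divide by x^2 to reach normal form y'' + P_1(x) y' + P_2(x) y = 0 with P_1(x) = -1 and P_2(x) = -1/x.
x = 0 is a singular point because the y-coefficient -1/x has a pole at x = 0.
It is a regular singular point because x P_1(x) = p(x) = -x and x^2 P_2(x) = q(x) = -x are polynomials, hence analytic at x = 0.
p(0) = 0,  q(0) = 0.
Indicial equation: r(r-1) + p(0) r + q(0) = 0, i.e. r^2 + (p(0) - 1) r + q(0) = 0, i.e. r^2 - 1 r = 0.
Discriminant: (-1)^2 - 4(0) = 1, so r = (1 ± 1)/2.
Solving: r_1 = 1, r_2 = 0.

indicial: r^2 - 1 r = 0; roots r_1 = 1, r_2 = 0


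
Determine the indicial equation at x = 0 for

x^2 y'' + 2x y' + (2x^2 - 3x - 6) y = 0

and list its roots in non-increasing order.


Divide by x^2 to reach normal form y'' + P_1(x) y' + P_2(x) y = 0 with P_1(x) = 2/x and P_2(x) = 2 - 3/x - 6/x^2.
x = 0 is a singular point because the y'-coefficient 2/x has a pole at x = 0 and the y-coefficient 2 - 3/x - 6/x^2 has a pole at x = 0.
It is a regular singular point because x P_1(x) = p(x) = 2 and x^2 P_2(x) = q(x) = 2x^2 - 3x - 6 are polynomials, hence analytic at x = 0.
p(0) = 2,  q(0) = -6.
Indicial equation: r(r-1) + p(0) r + q(0) = 0, i.e. r^2 + (p(0) - 1) r + q(0) = 0, i.e. r^2 + 1 r - 6 = 0.
Discriminant: (1)^2 - 4(-6) = 25, so r = (-1 ± 5)/2.
Solving: r_1 = 2, r_2 = -3.

indicial: r^2 + 1 r - 6 = 0; roots r_1 = 2, r_2 = -3


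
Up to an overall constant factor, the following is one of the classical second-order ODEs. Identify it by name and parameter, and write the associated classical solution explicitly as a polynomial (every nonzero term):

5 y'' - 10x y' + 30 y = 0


All three coefficients share the factor 5; dividing through by 5 gives  y'' - 2x y' + 6 y = 0.
This matches the Hermite equation y'' - 2x y' + 2n y = 0 with 2n = 6, so n = 3; the polynomial solution is H_3(x).
With y = sum_k a_k x^k, matching x^k gives (k+2)(k+1) a_{k+2} = 2(k - n) a_k = 2(k - 3) a_k. The right side vanishes at k = 3, so the series with the parity of 3 terminates at degree 3.
Standard normalization: leading coefficient of H_n is 2^n, so a_3 = 2^3 = 8. Work downward with a_k = (k+1)(k+2) a_{k+2} / (2(k - n)):
  a_1 = (2)(3)(8) / (2(1 - 3)) = 48/(-4) = -12
Hence H_3(x) = 8 x^3 - 12 x.

H_3(x); series = 8 x^3 - 12 x


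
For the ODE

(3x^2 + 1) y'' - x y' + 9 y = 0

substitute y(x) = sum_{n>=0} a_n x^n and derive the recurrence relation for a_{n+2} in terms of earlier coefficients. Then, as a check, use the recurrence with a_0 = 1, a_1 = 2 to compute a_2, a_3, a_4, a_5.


Substitute y = sum_n a_n x^n.
(1 + 3 x^2) y'' contributes (n+2)(n+1) a_{n+2} + 3 n(n-1) a_n at x^n.
-x y'(x) contributes -n a_n at x^n.
9 y(x) contributes 9 a_n at x^n.
Matching x^n: (n+2)(n+1) a_{n+2} + (3 n(n-1) - n + 9) a_n = 0.
Thus a_{n+2} = (-3 n(n-1) + n - 9) / ((n+1)(n+2)) * a_n.

Check with a_0 = 1, a_1 = 2 (apply the recurrence for n = 0, 1, 2, 3): a_0 = 1, a_1 = 2, a_2 = -9/2, a_3 = -8/3, a_4 = 39/8, a_5 = 16/5.

a_(n+2) = (-3 n(n-1) + n - 9) / ((n+1)(n+2)) * a_n; check: a_0 = 1, a_1 = 2, a_2 = -9/2, a_3 = -8/3, a_4 = 39/8, a_5 = 16/5


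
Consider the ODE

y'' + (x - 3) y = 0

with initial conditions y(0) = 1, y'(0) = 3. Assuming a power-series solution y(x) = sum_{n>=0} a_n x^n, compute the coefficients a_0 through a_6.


Ansatz: y(x) = sum_{n>=0} a_n x^n, so y'(x) = sum_{n>=1} n a_n x^(n-1) and y''(x) = sum_{n>=2} n(n-1) a_n x^(n-2).
Substitute into P(x) y'' + Q(x) y' + R(x) y = 0 with P(x) = 1, Q(x) = 0, R(x) = x - 3, and match powers of x.
Initial conditions: a_0 = 1, a_1 = 3.
Setting the coefficient of each power of x to zero and solving order by order (substituting the coefficients already found):
  x^0: 2 a_2 - 3 a_0 = 0  ->  2 a_2 = 3 a_0 = 3  ->  a_2 = 3/2
  x^1: 6 a_3 - 3 a_1 + a_0 = 0  ->  6 a_3 = 3 a_1 - a_0 = 8  ->  a_3 = 4/3
  x^2: 12 a_4 - 3 a_2 + a_1 = 0  ->  12 a_4 = 3 a_2 - a_1 = 3/2  ->  a_4 = 1/8
  x^3: 20 a_5 - 3 a_3 + a_2 = 0  ->  20 a_5 = 3 a_3 - a_2 = 5/2  ->  a_5 = 1/8
  x^4: 30 a_6 - 3 a_4 + a_3 = 0  ->  30 a_6 = 3 a_4 - a_3 = -23/24  ->  a_6 = -23/720
Truncated series: y(x) = 1 + 3 x + (3/2) x^2 + (4/3) x^3 + (1/8) x^4 + (1/8) x^5 - (23/720) x^6 + O(x^7).

a_0 = 1; a_1 = 3; a_2 = 3/2; a_3 = 4/3; a_4 = 1/8; a_5 = 1/8; a_6 = -23/720


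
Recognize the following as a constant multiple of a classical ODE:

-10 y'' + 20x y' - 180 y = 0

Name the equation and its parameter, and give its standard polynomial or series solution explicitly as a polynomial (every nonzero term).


All three coefficients share the factor -10; dividing through by -10 gives  y'' - 2x y' + 18 y = 0.
This matches the Hermite equation y'' - 2x y' + 2n y = 0 with 2n = 18, so n = 9; the polynomial solution is H_9(x).
With y = sum_k a_k x^k, matching x^k gives (k+2)(k+1) a_{k+2} = 2(k - n) a_k = 2(k - 9) a_k. The right side vanishes at k = 9, so the series with the parity of 9 terminates at degree 9.
Standard normalization: leading coefficient of H_n is 2^n, so a_9 = 2^9 = 512. Work downward with a_k = (k+1)(k+2) a_{k+2} / (2(k - n)):
  a_7 = (8)(9)(512) / (2(7 - 9)) = 36864/(-4) = -9216
  a_5 = (6)(7)(-9216) / (2(5 - 9)) = -387072/(-8) = 48384
  a_3 = (4)(5)(48384) / (2(3 - 9)) = 967680/(-12) = -80640
  a_1 = (2)(3)(-80640) / (2(1 - 9)) = -483840/(-16) = 30240
Hence H_9(x) = 512 x^9 - 9216 x^7 + 48384 x^5 - 80640 x^3 + 30240 x.

H_9(x); series = 512 x^9 - 9216 x^7 + 48384 x^5 - 80640 x^3 + 30240 x


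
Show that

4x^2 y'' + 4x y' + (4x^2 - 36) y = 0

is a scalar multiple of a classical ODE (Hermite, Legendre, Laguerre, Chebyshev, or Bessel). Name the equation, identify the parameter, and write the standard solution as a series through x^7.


All three coefficients share the factor 4; dividing through by 4 gives  x^2 y'' + x y' + (x^2 - 9) y = 0.
This matches the Bessel equation x^2 y'' + x y' + (x^2 - nu^2) y = 0 with nu^2 = 9, so nu = 3; the solution bounded at x = 0 is J_3(x).
Frobenius at x = 0: indicial roots ±nu; for r = nu the recurrence k(k + 2nu) c_k = -c_{k-2} gives the standard series J_nu(x) = sum_{k>=0} (-1)^k / (k! (k+nu)!) (x/2)^(2k+nu). Evaluate the first 3 terms:
  k = 0: (-1)^0 / (0! * 3! * 2^3) x^3 = 1/(1*6*8) x^3 = (1/48) x^3
  k = 1: (-1)^1 / (1! * 4! * 2^5) x^5 = -1/(1*24*32) x^5 = (-1/768) x^5
  k = 2: (-1)^2 / (2! * 5! * 2^7) x^7 = 1/(2*120*128) x^7 = (1/30720) x^7
Hence J_3(x) = x^7/30720 - x^5/768 + x^3/48 + ....

J_3(x); series = x^7/30720 - x^5/768 + x^3/48


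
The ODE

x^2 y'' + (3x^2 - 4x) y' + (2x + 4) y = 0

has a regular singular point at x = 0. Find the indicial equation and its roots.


Divide by x^2 to reach normal form y'' + P_1(x) y' + P_2(x) y = 0 with P_1(x) = 3 - 4/x and P_2(x) = 2/x + 4/x^2.
x = 0 is a singular point because the y'-coefficient 3 - 4/x has a pole at x = 0 and the y-coefficient 2/x + 4/x^2 has a pole at x = 0.
It is a regular singular point because x P_1(x) = p(x) = 3x - 4 and x^2 P_2(x) = q(x) = 2x + 4 are polynomials, hence analytic at x = 0.
p(0) = -4,  q(0) = 4.
Indicial equation: r(r-1) + p(0) r + q(0) = 0, i.e. r^2 + (p(0) - 1) r + q(0) = 0, i.e. r^2 - 5 r + 4 = 0.
Discriminant: (-5)^2 - 4(4) = 9, so r = (5 ± 3)/2.
Solving: r_1 = 4, r_2 = 1.

indicial: r^2 - 5 r + 4 = 0; roots r_1 = 4, r_2 = 1


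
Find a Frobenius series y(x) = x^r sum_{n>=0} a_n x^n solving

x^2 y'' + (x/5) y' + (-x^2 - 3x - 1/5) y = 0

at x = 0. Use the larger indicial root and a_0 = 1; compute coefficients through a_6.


Write in Frobenius form y'' + (p(x)/x) y' + (q(x)/x^2) y = 0:
  p(x) = 1/5,  q(x) = -x^2 - 3x - 1/5.
Indicial equation: r(r-1) + (1/5) r + (-1/5) = 0 -> roots r_1 = 1, r_2 = -1/5.
Take r = r_1 = 1. Let y(x) = x^r sum_{n>=0} a_n x^n with a_0 = 1.
Substitute y = x^r sum a_n x^n and match x^{r+n}. The recurrence is
  D(n) a_n - 3 a_{n-1} - 1 a_{n-2} = 0,  where D(n) = (r+n)(r+n-1) + (1/5)(r+n) + (-1/5).
  a_n = [3 a_{n-1} + 1 a_{n-2}] / D(n).
Since the indicial polynomial factors as (r - r_1)(r - r_2), D(n) = (r_1 + n - r_1)(r_1 + n - r_2) = n(n + 6/5).
Evaluating step by step (a_0 = 1):
  n = 1: D(1) = 1(1 + 6/5) = 11/5; numerator = 3(1) = 3; a_1 = (3)/(11/5) = 15/11
  n = 2: D(2) = 2(2 + 6/5) = 32/5; numerator = 3(15/11) + 1(1) = 56/11; a_2 = (56/11)/(32/5) = 35/44
  n = 3: D(3) = 3(3 + 6/5) = 63/5; numerator = 3(35/44) + 1(15/11) = 15/4; a_3 = (15/4)/(63/5) = 25/84
  n = 4: D(4) = 4(4 + 6/5) = 104/5; numerator = 3(25/84) + 1(35/44) = 130/77; a_4 = (130/77)/(104/5) = 25/308
  n = 5: D(5) = 5(5 + 6/5) = 31; numerator = 3(25/308) + 1(25/84) = 125/231; a_5 = (125/231)/(31) = 125/7161
  n = 6: D(6) = 6(6 + 6/5) = 216/5; numerator = 3(125/7161) + 1(25/308) = 1275/9548; a_6 = (1275/9548)/(216/5) = 2125/687456

r = 1; a_0 = 1; a_1 = 15/11; a_2 = 35/44; a_3 = 25/84; a_4 = 25/308; a_5 = 125/7161; a_6 = 2125/687456


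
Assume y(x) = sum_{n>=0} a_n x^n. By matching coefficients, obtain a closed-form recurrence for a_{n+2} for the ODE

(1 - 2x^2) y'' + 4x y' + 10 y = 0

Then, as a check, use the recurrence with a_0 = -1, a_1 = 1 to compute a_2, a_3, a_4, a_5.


Substitute y = sum_n a_n x^n.
(1 - 2 x^2) y'' contributes (n+2)(n+1) a_{n+2} - 2 n(n-1) a_n at x^n.
4 x y'(x) contributes 4 n a_n at x^n.
10 y(x) contributes 10 a_n at x^n.
Matching x^n: (n+2)(n+1) a_{n+2} + (-2 n(n-1) + 4 n + 10) a_n = 0.
Thus a_{n+2} = (2 n(n-1) - 4 n - 10) / ((n+1)(n+2)) * a_n.

Check with a_0 = -1, a_1 = 1 (apply the recurrence for n = 0, 1, 2, 3): a_0 = -1, a_1 = 1, a_2 = 5, a_3 = -7/3, a_4 = -35/6, a_5 = 7/6.

a_(n+2) = (2 n(n-1) - 4 n - 10) / ((n+1)(n+2)) * a_n; check: a_0 = -1, a_1 = 1, a_2 = 5, a_3 = -7/3, a_4 = -35/6, a_5 = 7/6


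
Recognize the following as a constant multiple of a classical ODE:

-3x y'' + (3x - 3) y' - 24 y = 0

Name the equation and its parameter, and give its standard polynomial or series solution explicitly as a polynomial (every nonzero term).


All three coefficients share the factor -3; dividing through by -3 gives  x y'' + (1 - x) y' + 8 y = 0.
This matches the Laguerre equation x y'' + (1 - x) y' + n y = 0 with n = 8; the polynomial solution is L_8(x).
With y = sum_k a_k x^k, matching x^k gives (k+1)k a_{k+1} + (k+1) a_{k+1} - k a_k + n a_k = 0, i.e. (k+1)^2 a_{k+1} = (k - n) a_k = (k - 8) a_k. The right side vanishes at k = 8, so the series terminates at degree 8.
Standard normalization L_n(0) = 1 gives a_0 = 1. Work upward with a_{k+1} = (k - 8) a_k / (k+1)^2:
  a_1 = (0 - 8)(1) / 1^2 = -8/1 = -8
  a_2 = (1 - 8)(-8) / 2^2 = 56/4 = 14
  a_3 = (2 - 8)(14) / 3^2 = -84/9 = -28/3
  a_4 = (3 - 8)(-28/3) / 4^2 = (140/3)/16 = 35/12
  a_5 = (4 - 8)(35/12) / 5^2 = (-35/3)/25 = -7/15
  a_6 = (5 - 8)(-7/15) / 6^2 = (7/5)/36 = 7/180
  a_7 = (6 - 8)(7/180) / 7^2 = (-7/90)/49 = -1/630
  a_8 = (7 - 8)(-1/630) / 8^2 = (1/630)/64 = 1/40320
Hence L_8(x) = x^8/40320 - x^7/630 + 7 x^6/180 - 7 x^5/15 + 35 x^4/12 - 28 x^3/3 + 14 x^2 - 8 x + 1.

L_8(x); series = x^8/40320 - x^7/630 + 7 x^6/180 - 7 x^5/15 + 35 x^4/12 - 28 x^3/3 + 14 x^2 - 8 x + 1


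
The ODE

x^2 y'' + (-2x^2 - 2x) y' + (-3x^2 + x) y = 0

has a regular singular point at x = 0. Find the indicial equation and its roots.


Divide by x^2 to reach normal form y'' + P_1(x) y' + P_2(x) y = 0 with P_1(x) = -2 - 2/x and P_2(x) = -3 + 1/x.
x = 0 is a singular point because the y'-coefficient -2 - 2/x has a pole at x = 0 and the y-coefficient -3 + 1/x has a pole at x = 0.
It is a regular singular point because x P_1(x) = p(x) = -2x - 2 and x^2 P_2(x) = q(x) = -3x^2 + x are polynomials, hence analytic at x = 0.
p(0) = -2,  q(0) = 0.
Indicial equation: r(r-1) + p(0) r + q(0) = 0, i.e. r^2 + (p(0) - 1) r + q(0) = 0, i.e. r^2 - 3 r = 0.
Discriminant: (-3)^2 - 4(0) = 9, so r = (3 ± 3)/2.
Solving: r_1 = 3, r_2 = 0.

indicial: r^2 - 3 r = 0; roots r_1 = 3, r_2 = 0


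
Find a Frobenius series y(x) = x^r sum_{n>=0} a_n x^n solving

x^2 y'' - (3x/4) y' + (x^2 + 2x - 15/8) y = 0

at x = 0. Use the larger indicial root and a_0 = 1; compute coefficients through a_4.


Write in Frobenius form y'' + (p(x)/x) y' + (q(x)/x^2) y = 0:
  p(x) = -3/4,  q(x) = x^2 + 2x - 15/8.
Indicial equation: r(r-1) + (-3/4) r + (-15/8) = 0 -> roots r_1 = 5/2, r_2 = -3/4.
Take r = r_1 = 5/2. Let y(x) = x^r sum_{n>=0} a_n x^n with a_0 = 1.
Substitute y = x^r sum a_n x^n and match x^{r+n}. The recurrence is
  D(n) a_n + 2 a_{n-1} + 1 a_{n-2} = 0,  where D(n) = (r+n)(r+n-1) + (-3/4)(r+n) + (-15/8).
  a_n = [-2 a_{n-1} - 1 a_{n-2}] / D(n).
Since the indicial polynomial factors as (r - r_1)(r - r_2), D(n) = (r_1 + n - r_1)(r_1 + n - r_2) = n(n + 13/4).
Evaluating step by step (a_0 = 1):
  n = 1: D(1) = 1(1 + 13/4) = 17/4; numerator = -2(1) = -2; a_1 = (-2)/(17/4) = -8/17
  n = 2: D(2) = 2(2 + 13/4) = 21/2; numerator = -2(-8/17) - 1(1) = -1/17; a_2 = (-1/17)/(21/2) = -2/357
  n = 3: D(3) = 3(3 + 13/4) = 75/4; numerator = -2(-2/357) - 1(-8/17) = 172/357; a_3 = (172/357)/(75/4) = 688/26775
  n = 4: D(4) = 4(4 + 13/4) = 29; numerator = -2(688/26775) - 1(-2/357) = -1226/26775; a_4 = (-1226/26775)/(29) = -1226/776475

r = 5/2; a_0 = 1; a_1 = -8/17; a_2 = -2/357; a_3 = 688/26775; a_4 = -1226/776475


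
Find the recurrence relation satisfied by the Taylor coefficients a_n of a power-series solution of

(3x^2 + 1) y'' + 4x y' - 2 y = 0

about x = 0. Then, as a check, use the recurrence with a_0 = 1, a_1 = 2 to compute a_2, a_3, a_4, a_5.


Substitute y = sum_n a_n x^n.
(1 + 3 x^2) y'' contributes (n+2)(n+1) a_{n+2} + 3 n(n-1) a_n at x^n.
4 x y'(x) contributes 4 n a_n at x^n.
-2 y(x) contributes -2 a_n at x^n.
Matching x^n: (n+2)(n+1) a_{n+2} + (3 n(n-1) + 4 n - 2) a_n = 0.
Thus a_{n+2} = (-3 n(n-1) - 4 n + 2) / ((n+1)(n+2)) * a_n.

Check with a_0 = 1, a_1 = 2 (apply the recurrence for n = 0, 1, 2, 3): a_0 = 1, a_1 = 2, a_2 = 1, a_3 = -2/3, a_4 = -1, a_5 = 14/15.

a_(n+2) = (-3 n(n-1) - 4 n + 2) / ((n+1)(n+2)) * a_n; check: a_0 = 1, a_1 = 2, a_2 = 1, a_3 = -2/3, a_4 = -1, a_5 = 14/15


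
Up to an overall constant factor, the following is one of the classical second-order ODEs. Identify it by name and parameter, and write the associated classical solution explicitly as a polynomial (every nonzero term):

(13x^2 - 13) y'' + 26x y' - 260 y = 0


All three coefficients share the factor -13; dividing through by -13 gives  (1 - x^2) y'' - 2x y' + 20 y = 0.
This matches the Legendre equation (1 - x^2) y'' - 2x y' + n(n+1) y = 0 (note the -2x y' term) with n(n+1) = 20, so n = 4; the polynomial solution is P_4(x).
With y = sum_k a_k x^k, matching x^k gives (k+2)(k+1) a_{k+2} = [k(k+1) - n(n+1)] a_k = (k - 4)(k + 5) a_k. The right side vanishes at k = 4, so the series with the parity of 4 terminates at degree 4.
Standard normalization (P_n(1) = 1): leading coefficient (2n)!/(2^n (n!)^2) = 40320/(16*576) = 35/8, so a_4 = 35/8. Work downward with a_k = (k+1)(k+2) a_{k+2} / ((k - 4)(k + 5)):
  a_2 = (3)(4)(35/8) / ((2 - 4)(2 + 5)) = (105/2)/(-14) = -15/4
  a_0 = (1)(2)(-15/4) / ((0 - 4)(0 + 5)) = (-15/2)/(-20) = 3/8
Hence P_4(x) = 35 x^4/8 - 15 x^2/4 + 3/8.

P_4(x); series = 35 x^4/8 - 15 x^2/4 + 3/8


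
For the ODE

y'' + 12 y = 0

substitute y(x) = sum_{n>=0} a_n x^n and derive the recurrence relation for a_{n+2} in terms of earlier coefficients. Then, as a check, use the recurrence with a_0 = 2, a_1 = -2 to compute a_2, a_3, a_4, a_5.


Substitute y = sum_n a_n x^n into y'' + (const) y = 0.
y''(x) = sum_{n>=0} (n+2)(n+1) a_{n+2} x^n.
The ODE becomes sum_n [(n+2)(n+1) a_{n+2} + 12 a_n] x^n = 0.
Setting each coefficient to zero gives the recurrence:
  (n+2)(n+1) a_{n+2} + 12 a_n = 0,
  a_{n+2} = -12 / ((n+1)(n+2)) a_n.

Check with a_0 = 2, a_1 = -2 (apply the recurrence for n = 0, 1, 2, 3): a_0 = 2, a_1 = -2, a_2 = -12, a_3 = 4, a_4 = 12, a_5 = -12/5.

a_{n+2} = -12/((n+1)(n+2)) * a_n; check: a_0 = 2, a_1 = -2, a_2 = -12, a_3 = 4, a_4 = 12, a_5 = -12/5


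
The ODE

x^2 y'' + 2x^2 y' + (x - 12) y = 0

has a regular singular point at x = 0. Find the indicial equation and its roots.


Divide by x^2 to reach normal form y'' + P_1(x) y' + P_2(x) y = 0 with P_1(x) = 2 and P_2(x) = 1/x - 12/x^2.
x = 0 is a singular point because the y-coefficient 1/x - 12/x^2 has a pole at x = 0.
It is a regular singular point because x P_1(x) = p(x) = 2x and x^2 P_2(x) = q(x) = x - 12 are polynomials, hence analytic at x = 0.
p(0) = 0,  q(0) = -12.
Indicial equation: r(r-1) + p(0) r + q(0) = 0, i.e. r^2 + (p(0) - 1) r + q(0) = 0, i.e. r^2 - 1 r - 12 = 0.
Discriminant: (-1)^2 - 4(-12) = 49, so r = (1 ± 7)/2.
Solving: r_1 = 4, r_2 = -3.

indicial: r^2 - 1 r - 12 = 0; roots r_1 = 4, r_2 = -3


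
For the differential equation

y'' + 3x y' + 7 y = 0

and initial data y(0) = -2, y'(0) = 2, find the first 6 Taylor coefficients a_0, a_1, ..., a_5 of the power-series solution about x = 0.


Ansatz: y(x) = sum_{n>=0} a_n x^n, so y'(x) = sum_{n>=1} n a_n x^(n-1) and y''(x) = sum_{n>=2} n(n-1) a_n x^(n-2).
Substitute into P(x) y'' + Q(x) y' + R(x) y = 0 with P(x) = 1, Q(x) = 3x, R(x) = 7, and match powers of x.
Initial conditions: a_0 = -2, a_1 = 2.
Setting the coefficient of each power of x to zero and solving order by order (substituting the coefficients already found):
  x^0: 2 a_2 + 7 a_0 = 0  ->  2 a_2 = -7 a_0 = 14  ->  a_2 = 7
  x^1: 6 a_3 + 10 a_1 = 0  ->  6 a_3 = -10 a_1 = -20  ->  a_3 = -10/3
  x^2: 12 a_4 + 13 a_2 = 0  ->  12 a_4 = -13 a_2 = -91  ->  a_4 = -91/12
  x^3: 20 a_5 + 16 a_3 = 0  ->  20 a_5 = -16 a_3 = 160/3  ->  a_5 = 8/3
Truncated series: y(x) = -2 + 2 x + 7 x^2 - (10/3) x^3 - (91/12) x^4 + (8/3) x^5 + O(x^6).

a_0 = -2; a_1 = 2; a_2 = 7; a_3 = -10/3; a_4 = -91/12; a_5 = 8/3


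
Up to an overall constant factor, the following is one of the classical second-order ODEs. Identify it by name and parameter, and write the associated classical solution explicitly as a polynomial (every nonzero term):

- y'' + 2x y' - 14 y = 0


All three coefficients share the factor -1; dividing through by -1 gives  y'' - 2x y' + 14 y = 0.
This matches the Hermite equation y'' - 2x y' + 2n y = 0 with 2n = 14, so n = 7; the polynomial solution is H_7(x).
With y = sum_k a_k x^k, matching x^k gives (k+2)(k+1) a_{k+2} = 2(k - n) a_k = 2(k - 7) a_k. The right side vanishes at k = 7, so the series with the parity of 7 terminates at degree 7.
Standard normalization: leading coefficient of H_n is 2^n, so a_7 = 2^7 = 128. Work downward with a_k = (k+1)(k+2) a_{k+2} / (2(k - n)):
  a_5 = (6)(7)(128) / (2(5 - 7)) = 5376/(-4) = -1344
  a_3 = (4)(5)(-1344) / (2(3 - 7)) = -26880/(-8) = 3360
  a_1 = (2)(3)(3360) / (2(1 - 7)) = 20160/(-12) = -1680
Hence H_7(x) = 128 x^7 - 1344 x^5 + 3360 x^3 - 1680 x.

H_7(x); series = 128 x^7 - 1344 x^5 + 3360 x^3 - 1680 x
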